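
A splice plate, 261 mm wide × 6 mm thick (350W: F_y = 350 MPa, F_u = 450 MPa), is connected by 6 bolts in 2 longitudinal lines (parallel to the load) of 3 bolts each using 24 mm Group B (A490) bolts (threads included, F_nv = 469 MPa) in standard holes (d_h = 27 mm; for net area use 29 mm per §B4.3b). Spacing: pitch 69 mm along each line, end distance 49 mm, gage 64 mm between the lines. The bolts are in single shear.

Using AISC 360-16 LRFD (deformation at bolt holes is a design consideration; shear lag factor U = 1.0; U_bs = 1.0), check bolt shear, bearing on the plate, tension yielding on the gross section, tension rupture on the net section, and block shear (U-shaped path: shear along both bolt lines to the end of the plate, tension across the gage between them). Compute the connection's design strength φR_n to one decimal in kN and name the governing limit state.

Bolt shear: A_b = π(24)²/4 = 452.39 mm². φR_n = 0.75 × 469 × 452.39 × 6 × 1 = 954.8 kN.
Bearing (6 mm plate, F_u = 450 MPa): end bolts L_c = 49 − 27/2 = 35.5, R_n = min(1.2×35.5×6×450, 2.4×24×6×450) = 115.02 kN/bolt; interior L_c = 69 − 27 = 42, R_n = 136.08 kN/bolt. φR_n = 0.75 × (2×115.02 + 4×136.08) = 580.8 kN.
Tension yield (gross): A_g = 261×6 = 1566 mm². φR_n = 0.90 × 350 × 1566 = 493.3 kN.
Tension rupture (net): A_n = (261 − 2×29)×6 = 1218 mm² (U = 1.0, A_e = A_n). φR_n = 0.75 × 450 × 1218 = 411.1 kN.
Block shear: shear path 2×[49+2×69] = 2×187 mm, A_gv = 2244, A_nv = 2×(187 − 2.5×29)×6 = 1374 mm²; tension across gage: (64 − 1×29)×6 = 210 mm². R_n = min(0.6×450×1374, 0.6×350×2244) + 1.0×450×210 = min(370.98, 471.24) + 94.5 = 465.48 kN. φR_n = 0.75 × 465.48 = 349.1 kN.
Governing: min(954.8, 580.8, 493.3, 411.1, 349.1) = 349.1 kN → block shear.

349.1 kN (block shear governs)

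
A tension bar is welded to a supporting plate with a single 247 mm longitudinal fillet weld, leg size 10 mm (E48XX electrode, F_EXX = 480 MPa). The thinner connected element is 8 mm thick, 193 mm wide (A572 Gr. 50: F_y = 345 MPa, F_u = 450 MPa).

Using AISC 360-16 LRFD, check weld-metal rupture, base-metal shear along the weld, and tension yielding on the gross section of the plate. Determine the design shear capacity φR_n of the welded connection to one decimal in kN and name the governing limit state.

377.2 kN (weld metal governs)

Weld metal: throat = 0.707×10 = 7.07 mm, L = 247 mm. φR_n = 0.75 × 0.6 × 480 × 7.07 × 247 = 377.2 kN.
Base metal shear (8 mm plate): yield φR_n = 1.0×0.6×345×8×247 = 409.0 kN; rupture φR_n = 0.75×0.6×450×8×247 = 400.1 kN; take 400.1 kN (rupture).
Tension yield (gross): A_g = 193×8 = 1544 mm². φR_n = 0.90 × 345 × 1544 = 479.4 kN.
Governing: min(377.2, 400.1, 479.4) = 377.2 kN → weld metal.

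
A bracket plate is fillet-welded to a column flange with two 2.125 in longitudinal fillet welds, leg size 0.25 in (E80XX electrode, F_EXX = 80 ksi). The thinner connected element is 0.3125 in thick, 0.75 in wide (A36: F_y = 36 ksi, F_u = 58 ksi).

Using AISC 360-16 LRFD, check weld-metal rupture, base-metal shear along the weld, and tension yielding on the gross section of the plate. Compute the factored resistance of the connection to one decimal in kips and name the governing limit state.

7.6 kips (gross-section yield governs)

Weld metal: throat = 0.707×0.25 = 0.17675 in, L = 2×2.125 = 4.25 in. φR_n = 0.75 × 0.6 × 80 × 0.17675 × 4.25 = 27.0 kips.
Base metal shear (0.3125 in plate): yield φR_n = 1.0×0.6×36×0.3125×4.25 = 28.7 kips; rupture φR_n = 0.75×0.6×58×0.3125×4.25 = 34.7 kips; take 28.7 kips (yield).
Tension yield (gross): A_g = 0.75×0.3125 = 0.23438 in². φR_n = 0.90 × 36 × 0.23438 = 7.6 kips.
Governing: min(27.0, 28.7, 7.6) = 7.6 kips → gross-section yield.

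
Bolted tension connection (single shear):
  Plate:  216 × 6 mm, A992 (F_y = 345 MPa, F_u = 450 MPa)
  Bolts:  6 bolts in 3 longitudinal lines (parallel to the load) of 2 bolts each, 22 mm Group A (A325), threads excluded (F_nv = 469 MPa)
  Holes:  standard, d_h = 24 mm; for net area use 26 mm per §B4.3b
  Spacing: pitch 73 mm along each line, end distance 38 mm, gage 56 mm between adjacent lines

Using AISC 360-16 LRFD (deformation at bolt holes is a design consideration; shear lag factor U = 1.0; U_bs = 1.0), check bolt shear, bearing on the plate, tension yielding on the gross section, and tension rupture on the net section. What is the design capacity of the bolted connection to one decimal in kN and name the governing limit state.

279.5 kN (net-section rupture governs)

Bolt shear: A_b = π(22)²/4 = 380.13 mm². φR_n = 0.75 × 469 × 380.13 × 6 × 1 = 802.3 kN.
Bearing (6 mm plate, F_u = 450 MPa): end bolts L_c = 38 − 24/2 = 26, R_n = min(1.2×26×6×450, 2.4×22×6×450) = 84.24 kN/bolt; interior L_c = 73 − 24 = 49, R_n = 142.56 kN/bolt. φR_n = 0.75 × (3×84.24 + 3×142.56) = 510.3 kN.
Tension yield (gross): A_g = 216×6 = 1296 mm². φR_n = 0.90 × 345 × 1296 = 402.4 kN.
Tension rupture (net): A_n = (216 − 3×26)×6 = 828 mm² (U = 1.0, A_e = A_n). φR_n = 0.75 × 450 × 828 = 279.5 kN.
Governing: min(802.3, 510.3, 402.4, 279.5) = 279.5 kN → net-section rupture.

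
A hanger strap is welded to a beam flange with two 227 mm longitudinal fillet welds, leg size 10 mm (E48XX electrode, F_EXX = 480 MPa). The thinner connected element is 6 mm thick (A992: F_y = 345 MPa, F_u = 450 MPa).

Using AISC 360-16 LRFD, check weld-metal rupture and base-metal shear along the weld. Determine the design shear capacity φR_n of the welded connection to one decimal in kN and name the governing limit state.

551.6 kN (base-metal shear governs)

Weld metal: throat = 0.707×10 = 7.07 mm, L = 2×227 = 454 mm. φR_n = 0.75 × 0.6 × 480 × 7.07 × 454 = 693.3 kN.
Base metal shear (6 mm plate): yield φR_n = 1.0×0.6×345×6×454 = 563.9 kN; rupture φR_n = 0.75×0.6×450×6×454 = 551.6 kN; take 551.6 kN (rupture).
Governing: min(693.3, 551.6) = 551.6 kN → base-metal shear.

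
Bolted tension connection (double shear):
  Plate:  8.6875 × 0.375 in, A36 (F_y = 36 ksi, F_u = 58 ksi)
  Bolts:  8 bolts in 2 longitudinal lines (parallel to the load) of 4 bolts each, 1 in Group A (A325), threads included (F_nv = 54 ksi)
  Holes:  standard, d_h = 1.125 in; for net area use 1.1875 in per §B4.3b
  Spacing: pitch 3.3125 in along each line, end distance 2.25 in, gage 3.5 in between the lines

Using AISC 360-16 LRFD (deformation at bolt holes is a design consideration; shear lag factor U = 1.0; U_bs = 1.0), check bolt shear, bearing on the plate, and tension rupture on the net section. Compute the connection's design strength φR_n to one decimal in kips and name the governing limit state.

103.0 kips (net-section rupture governs)

Bolt shear: A_b = π(1)²/4 = 0.7854 in². φR_n = 0.75 × 54 × 0.7854 × 8 × 2 = 508.9 kips.
Bearing (0.375 in plate, F_u = 58 ksi): end bolts L_c = 2.25 − 1.125/2 = 1.6875, R_n = min(1.2×1.6875×0.375×58, 2.4×1×0.375×58) = 44.044 kips/bolt; interior L_c = 3.3125 − 1.125 = 2.1875, R_n = 52.2 kips/bolt. φR_n = 0.75 × (2×44.044 + 6×52.2) = 301.0 kips.
Tension rupture (net): A_n = (8.6875 − 2×1.1875)×0.375 = 2.3672 in² (U = 1.0, A_e = A_n). φR_n = 0.75 × 58 × 2.3672 = 103.0 kips.
Governing: min(508.9, 301.0, 103.0) = 103.0 kips → net-section rupture.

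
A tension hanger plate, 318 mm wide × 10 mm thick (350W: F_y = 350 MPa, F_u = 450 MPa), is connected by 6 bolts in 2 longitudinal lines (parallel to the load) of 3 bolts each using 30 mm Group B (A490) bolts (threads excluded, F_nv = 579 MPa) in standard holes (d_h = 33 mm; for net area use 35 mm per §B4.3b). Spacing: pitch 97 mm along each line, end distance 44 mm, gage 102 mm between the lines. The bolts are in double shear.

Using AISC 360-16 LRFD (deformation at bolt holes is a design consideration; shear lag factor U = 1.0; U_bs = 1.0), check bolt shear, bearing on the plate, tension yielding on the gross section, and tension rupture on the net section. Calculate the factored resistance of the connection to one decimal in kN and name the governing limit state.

Bolt shear: A_b = π(30)²/4 = 706.86 mm². φR_n = 0.75 × 579 × 706.86 × 6 × 2 = 3683.4 kN.
Bearing (10 mm plate, F_u = 450 MPa): end bolts L_c = 44 − 33/2 = 27.5, R_n = min(1.2×27.5×10×450, 2.4×30×10×450) = 148.5 kN/bolt; interior L_c = 97 − 33 = 64, R_n = 324 kN/bolt. φR_n = 0.75 × (2×148.5 + 4×324) = 1194.8 kN.
Tension yield (gross): A_g = 318×10 = 3180 mm². φR_n = 0.90 × 350 × 3180 = 1001.7 kN.
Tension rupture (net): A_n = (318 − 2×35)×10 = 2480 mm² (U = 1.0, A_e = A_n). φR_n = 0.75 × 450 × 2480 = 837.0 kN.
Governing: min(3683.4, 1194.8, 1001.7, 837.0) = 837.0 kN → net-section rupture.

837.0 kN (net-section rupture governs)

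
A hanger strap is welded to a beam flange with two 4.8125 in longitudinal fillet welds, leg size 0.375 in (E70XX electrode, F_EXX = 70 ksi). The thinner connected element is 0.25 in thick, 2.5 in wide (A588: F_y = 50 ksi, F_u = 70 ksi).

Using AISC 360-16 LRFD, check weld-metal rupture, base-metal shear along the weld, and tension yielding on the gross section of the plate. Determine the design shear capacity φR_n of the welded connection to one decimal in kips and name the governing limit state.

28.1 kips (gross-section yield governs)

Weld metal: throat = 0.707×0.375 = 0.26513 in, L = 2×4.8125 = 9.625 in. φR_n = 0.75 × 0.6 × 70 × 0.26513 × 9.625 = 80.4 kips.
Base metal shear (0.25 in plate): yield φR_n = 1.0×0.6×50×0.25×9.625 = 72.2 kips; rupture φR_n = 0.75×0.6×70×0.25×9.625 = 75.8 kips; take 72.2 kips (yield).
Tension yield (gross): A_g = 2.5×0.25 = 0.625 in². φR_n = 0.90 × 50 × 0.625 = 28.1 kips.
Governing: min(80.4, 72.2, 28.1) = 28.1 kips → gross-section yield.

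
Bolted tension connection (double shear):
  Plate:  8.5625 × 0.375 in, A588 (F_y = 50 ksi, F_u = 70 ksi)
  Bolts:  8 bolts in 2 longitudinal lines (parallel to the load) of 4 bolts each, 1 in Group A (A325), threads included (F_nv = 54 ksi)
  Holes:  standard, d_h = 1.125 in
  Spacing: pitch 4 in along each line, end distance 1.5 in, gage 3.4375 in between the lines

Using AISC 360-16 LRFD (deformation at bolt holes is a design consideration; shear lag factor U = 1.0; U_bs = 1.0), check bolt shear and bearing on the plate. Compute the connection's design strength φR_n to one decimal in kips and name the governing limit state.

327.8 kips (bearing governs)

Bolt shear: A_b = π(1)²/4 = 0.7854 in². φR_n = 0.75 × 54 × 0.7854 × 8 × 2 = 508.9 kips.
Bearing (0.375 in plate, F_u = 70 ksi): end bolts L_c = 1.5 − 1.125/2 = 0.9375, R_n = min(1.2×0.9375×0.375×70, 2.4×1×0.375×70) = 29.531 kips/bolt; interior L_c = 4 − 1.125 = 2.875, R_n = 63 kips/bolt. φR_n = 0.75 × (2×29.531 + 6×63) = 327.8 kips.
Governing: min(508.9, 327.8) = 327.8 kips → bearing.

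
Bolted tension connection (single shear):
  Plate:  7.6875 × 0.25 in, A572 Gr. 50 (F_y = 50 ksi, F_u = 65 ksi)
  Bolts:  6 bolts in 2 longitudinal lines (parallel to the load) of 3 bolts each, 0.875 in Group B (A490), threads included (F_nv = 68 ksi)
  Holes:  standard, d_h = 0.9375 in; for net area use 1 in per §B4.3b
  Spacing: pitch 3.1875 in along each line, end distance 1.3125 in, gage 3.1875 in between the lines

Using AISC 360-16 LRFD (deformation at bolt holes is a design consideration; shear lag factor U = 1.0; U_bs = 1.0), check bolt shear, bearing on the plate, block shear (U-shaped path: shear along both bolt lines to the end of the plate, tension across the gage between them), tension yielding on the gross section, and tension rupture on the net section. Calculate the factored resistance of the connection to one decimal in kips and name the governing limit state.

Bolt shear: A_b = π(0.875)²/4 = 0.60132 in². φR_n = 0.75 × 68 × 0.60132 × 6 × 1 = 184.0 kips.
Bearing (0.25 in plate, F_u = 65 ksi): end bolts L_c = 1.3125 − 0.9375/2 = 0.84375, R_n = min(1.2×0.84375×0.25×65, 2.4×0.875×0.25×65) = 16.453 kips/bolt; interior L_c = 3.1875 − 0.9375 = 2.25, R_n = 34.125 kips/bolt. φR_n = 0.75 × (2×16.453 + 4×34.125) = 127.1 kips.
Block shear: shear path 2×[1.3125+2×3.1875] = 2×7.6875 in, A_gv = 3.8438, A_nv = 2×(7.6875 − 2.5×1)×0.25 = 2.5938 in²; tension across gage: (3.1875 − 1×1)×0.25 = 0.54688 in². R_n = min(0.6×65×2.5938, 0.6×50×3.8438) + 1.0×65×0.54688 = min(101.16, 115.31) + 35.547 = 136.71 kips. φR_n = 0.75 × 136.71 = 102.5 kips.
Tension yield (gross): A_g = 7.6875×0.25 = 1.9219 in². φR_n = 0.90 × 50 × 1.9219 = 86.5 kips.
Tension rupture (net): A_n = (7.6875 − 2×1)×0.25 = 1.4219 in² (U = 1.0, A_e = A_n). φR_n = 0.75 × 65 × 1.4219 = 69.3 kips.
Governing: min(184.0, 127.1, 102.5, 86.5, 69.3) = 69.3 kips → net-section rupture.

69.3 kips (net-section rupture governs)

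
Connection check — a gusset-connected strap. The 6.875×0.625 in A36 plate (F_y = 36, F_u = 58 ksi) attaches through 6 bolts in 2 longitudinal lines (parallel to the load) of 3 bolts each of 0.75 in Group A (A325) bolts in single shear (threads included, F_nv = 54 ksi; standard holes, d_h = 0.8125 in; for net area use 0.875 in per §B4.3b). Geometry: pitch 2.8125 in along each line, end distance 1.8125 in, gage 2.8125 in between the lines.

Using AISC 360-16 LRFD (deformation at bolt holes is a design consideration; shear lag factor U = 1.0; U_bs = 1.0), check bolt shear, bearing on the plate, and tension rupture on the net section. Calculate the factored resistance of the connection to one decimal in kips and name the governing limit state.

Bolt shear: A_b = π(0.75)²/4 = 0.44179 in². φR_n = 0.75 × 54 × 0.44179 × 6 × 1 = 107.4 kips.
Bearing (0.625 in plate, F_u = 58 ksi): end bolts L_c = 1.8125 − 0.8125/2 = 1.40625, R_n = min(1.2×1.40625×0.625×58, 2.4×0.75×0.625×58) = 61.172 kips/bolt; interior L_c = 2.8125 − 0.8125 = 2, R_n = 65.25 kips/bolt. φR_n = 0.75 × (2×61.172 + 4×65.25) = 287.5 kips.
Tension rupture (net): A_n = (6.875 − 2×0.875)×0.625 = 3.2031 in² (U = 1.0, A_e = A_n). φR_n = 0.75 × 58 × 3.2031 = 139.3 kips.
Governing: min(107.4, 287.5, 139.3) = 107.4 kips → bolt shear.

107.4 kips (bolt shear governs)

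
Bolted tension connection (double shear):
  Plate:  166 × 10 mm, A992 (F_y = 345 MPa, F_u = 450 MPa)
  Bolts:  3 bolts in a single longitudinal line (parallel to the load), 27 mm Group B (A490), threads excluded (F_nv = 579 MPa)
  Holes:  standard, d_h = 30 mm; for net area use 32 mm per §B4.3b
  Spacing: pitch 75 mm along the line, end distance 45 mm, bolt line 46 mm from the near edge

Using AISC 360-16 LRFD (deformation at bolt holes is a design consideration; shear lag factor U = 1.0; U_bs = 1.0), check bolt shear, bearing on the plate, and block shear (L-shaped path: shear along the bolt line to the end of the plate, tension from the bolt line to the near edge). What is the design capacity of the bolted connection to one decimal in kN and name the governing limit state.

Bolt shear: A_b = π(27)²/4 = 572.56 mm². φR_n = 0.75 × 579 × 572.56 × 3 × 2 = 1491.8 kN.
Bearing (10 mm plate, F_u = 450 MPa): end bolts L_c = 45 − 30/2 = 30, R_n = min(1.2×30×10×450, 2.4×27×10×450) = 162 kN/bolt; interior L_c = 75 − 30 = 45, R_n = 243 kN/bolt. φR_n = 0.75 × (1×162 + 2×243) = 486.0 kN.
Block shear: shear path 1×[45+2×75] = 1×195 mm, A_gv = 1950, A_nv = 1×(195 − 2.5×32)×10 = 1150 mm²; tension to near edge: (46 − 0.5×32)×10 = 300 mm². R_n = min(0.6×450×1150, 0.6×345×1950) + 1.0×450×300 = min(310.5, 403.65) + 135 = 445.5 kN. φR_n = 0.75 × 445.5 = 334.1 kN.
Governing: min(1491.8, 486.0, 334.1) = 334.1 kN → block shear.

334.1 kN (block shear governs)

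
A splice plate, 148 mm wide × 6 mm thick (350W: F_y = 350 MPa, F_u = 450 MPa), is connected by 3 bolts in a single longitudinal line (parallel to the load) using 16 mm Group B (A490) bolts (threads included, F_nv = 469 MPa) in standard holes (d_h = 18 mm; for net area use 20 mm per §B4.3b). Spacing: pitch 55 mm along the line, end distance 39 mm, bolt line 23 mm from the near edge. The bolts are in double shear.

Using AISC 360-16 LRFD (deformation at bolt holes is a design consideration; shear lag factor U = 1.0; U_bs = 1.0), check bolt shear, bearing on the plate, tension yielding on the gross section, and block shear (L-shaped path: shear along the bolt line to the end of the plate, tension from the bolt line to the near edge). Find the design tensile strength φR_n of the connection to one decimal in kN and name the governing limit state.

Bolt shear: A_b = π(16)²/4 = 201.06 mm². φR_n = 0.75 × 469 × 201.06 × 3 × 2 = 424.3 kN.
Bearing (6 mm plate, F_u = 450 MPa): end bolts L_c = 39 − 18/2 = 30, R_n = min(1.2×30×6×450, 2.4×16×6×450) = 97.2 kN/bolt; interior L_c = 55 − 18 = 37, R_n = 103.68 kN/bolt. φR_n = 0.75 × (1×97.2 + 2×103.68) = 228.4 kN.
Tension yield (gross): A_g = 148×6 = 888 mm². φR_n = 0.90 × 350 × 888 = 279.7 kN.
Block shear: shear path 1×[39+2×55] = 1×149 mm, A_gv = 894, A_nv = 1×(149 − 2.5×20)×6 = 594 mm²; tension to near edge: (23 − 0.5×20)×6 = 78 mm². R_n = min(0.6×450×594, 0.6×350×894) + 1.0×450×78 = min(160.38, 187.74) + 35.1 = 195.48 kN. φR_n = 0.75 × 195.48 = 146.6 kN.
Governing: min(424.3, 228.4, 279.7, 146.6) = 146.6 kN → block shear.

146.6 kN (block shear governs)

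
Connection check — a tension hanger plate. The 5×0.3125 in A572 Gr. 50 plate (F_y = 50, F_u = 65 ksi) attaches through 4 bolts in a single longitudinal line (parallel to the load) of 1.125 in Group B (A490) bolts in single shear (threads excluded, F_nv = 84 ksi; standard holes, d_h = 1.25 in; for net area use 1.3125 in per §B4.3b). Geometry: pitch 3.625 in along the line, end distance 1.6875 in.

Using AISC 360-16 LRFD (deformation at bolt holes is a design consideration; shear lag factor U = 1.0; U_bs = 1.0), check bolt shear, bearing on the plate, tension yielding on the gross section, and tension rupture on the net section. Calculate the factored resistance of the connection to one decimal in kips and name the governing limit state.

56.2 kips (net-section rupture governs)

Bolt shear: A_b = π(1.125)²/4 = 0.99402 in². φR_n = 0.75 × 84 × 0.99402 × 4 × 1 = 250.5 kips.
Bearing (0.3125 in plate, F_u = 65 ksi): end bolts L_c = 1.6875 − 1.25/2 = 1.0625, R_n = min(1.2×1.0625×0.3125×65, 2.4×1.125×0.3125×65) = 25.898 kips/bolt; interior L_c = 3.625 − 1.25 = 2.375, R_n = 54.844 kips/bolt. φR_n = 0.75 × (1×25.898 + 3×54.844) = 142.8 kips.
Tension yield (gross): A_g = 5×0.3125 = 1.5625 in². φR_n = 0.90 × 50 × 1.5625 = 70.3 kips.
Tension rupture (net): A_n = (5 − 1×1.3125)×0.3125 = 1.1523 in² (U = 1.0, A_e = A_n). φR_n = 0.75 × 65 × 1.1523 = 56.2 kips.
Governing: min(250.5, 142.8, 70.3, 56.2) = 56.2 kips → net-section rupture.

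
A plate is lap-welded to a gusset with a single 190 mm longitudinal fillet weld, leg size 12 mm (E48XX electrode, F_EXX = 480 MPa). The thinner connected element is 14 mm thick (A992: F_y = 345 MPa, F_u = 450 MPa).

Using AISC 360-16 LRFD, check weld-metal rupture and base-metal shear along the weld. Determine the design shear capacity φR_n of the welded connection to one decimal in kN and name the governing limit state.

Weld metal: throat = 0.707×12 = 8.484 mm, L = 190 mm. φR_n = 0.75 × 0.6 × 480 × 8.484 × 190 = 348.2 kN.
Base metal shear (14 mm plate): yield φR_n = 1.0×0.6×345×14×190 = 550.6 kN; rupture φR_n = 0.75×0.6×450×14×190 = 538.7 kN; take 538.7 kN (rupture).
Governing: min(348.2, 538.7) = 348.2 kN → weld metal.

348.2 kN (weld metal governs)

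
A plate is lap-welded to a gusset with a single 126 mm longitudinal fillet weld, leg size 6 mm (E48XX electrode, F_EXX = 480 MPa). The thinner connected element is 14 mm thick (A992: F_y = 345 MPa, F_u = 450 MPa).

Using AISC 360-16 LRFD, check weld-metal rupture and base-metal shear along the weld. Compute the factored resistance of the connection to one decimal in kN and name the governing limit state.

Weld metal: throat = 0.707×6 = 4.242 mm, L = 126 mm. φR_n = 0.75 × 0.6 × 480 × 4.242 × 126 = 115.5 kN.
Base metal shear (14 mm plate): yield φR_n = 1.0×0.6×345×14×126 = 365.1 kN; rupture φR_n = 0.75×0.6×450×14×126 = 357.2 kN; take 357.2 kN (rupture).
Governing: min(115.5, 357.2) = 115.5 kN → weld metal.

115.5 kN (weld metal governs)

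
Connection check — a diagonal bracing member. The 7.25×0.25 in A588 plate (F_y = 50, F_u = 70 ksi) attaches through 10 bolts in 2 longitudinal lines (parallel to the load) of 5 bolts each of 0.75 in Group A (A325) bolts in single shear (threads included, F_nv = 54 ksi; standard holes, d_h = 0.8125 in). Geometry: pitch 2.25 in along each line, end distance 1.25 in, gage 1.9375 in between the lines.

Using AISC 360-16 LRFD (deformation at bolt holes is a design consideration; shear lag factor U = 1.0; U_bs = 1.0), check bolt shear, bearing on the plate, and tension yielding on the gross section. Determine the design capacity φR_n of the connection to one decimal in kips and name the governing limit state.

Bolt shear: A_b = π(0.75)²/4 = 0.44179 in². φR_n = 0.75 × 54 × 0.44179 × 10 × 1 = 178.9 kips.
Bearing (0.25 in plate, F_u = 70 ksi): end bolts L_c = 1.25 − 0.8125/2 = 0.84375, R_n = min(1.2×0.84375×0.25×70, 2.4×0.75×0.25×70) = 17.719 kips/bolt; interior L_c = 2.25 − 0.8125 = 1.4375, R_n = 30.188 kips/bolt. φR_n = 0.75 × (2×17.719 + 8×30.188) = 207.7 kips.
Tension yield (gross): A_g = 7.25×0.25 = 1.8125 in². φR_n = 0.90 × 50 × 1.8125 = 81.6 kips.
Governing: min(178.9, 207.7, 81.6) = 81.6 kips → gross-section yield.

81.6 kips (gross-section yield governs)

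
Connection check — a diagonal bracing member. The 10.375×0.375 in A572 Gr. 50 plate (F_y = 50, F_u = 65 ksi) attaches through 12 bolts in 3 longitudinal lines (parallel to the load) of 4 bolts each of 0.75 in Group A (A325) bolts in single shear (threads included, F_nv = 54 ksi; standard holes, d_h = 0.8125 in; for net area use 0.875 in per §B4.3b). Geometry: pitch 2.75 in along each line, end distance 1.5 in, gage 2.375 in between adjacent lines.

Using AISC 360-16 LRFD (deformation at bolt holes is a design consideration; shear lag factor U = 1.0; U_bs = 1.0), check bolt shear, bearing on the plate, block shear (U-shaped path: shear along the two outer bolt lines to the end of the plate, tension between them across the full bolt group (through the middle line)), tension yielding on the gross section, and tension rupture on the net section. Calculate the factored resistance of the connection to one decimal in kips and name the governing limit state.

Bolt shear: A_b = π(0.75)²/4 = 0.44179 in². φR_n = 0.75 × 54 × 0.44179 × 12 × 1 = 214.7 kips.
Bearing (0.375 in plate, F_u = 65 ksi): end bolts L_c = 1.5 − 0.8125/2 = 1.09375, R_n = min(1.2×1.09375×0.375×65, 2.4×0.75×0.375×65) = 31.992 kips/bolt; interior L_c = 2.75 − 0.8125 = 1.9375, R_n = 43.875 kips/bolt. φR_n = 0.75 × (3×31.992 + 9×43.875) = 368.1 kips.
Block shear: shear path 2×[1.5+3×2.75] = 2×9.75 in, A_gv = 7.3125, A_nv = 2×(9.75 − 3.5×0.875)×0.375 = 5.0156 in²; tension across gage: (4.75 − 2×0.875)×0.375 = 1.125 in². R_n = min(0.6×65×5.0156, 0.6×50×7.3125) + 1.0×65×1.125 = min(195.61, 219.38) + 73.125 = 268.74 kips. φR_n = 0.75 × 268.74 = 201.6 kips.
Tension yield (gross): A_g = 10.375×0.375 = 3.8906 in². φR_n = 0.90 × 50 × 3.8906 = 175.1 kips.
Tension rupture (net): A_n = (10.375 − 3×0.875)×0.375 = 2.9063 in² (U = 1.0, A_e = A_n). φR_n = 0.75 × 65 × 2.9063 = 141.7 kips.
Governing: min(214.7, 368.1, 201.6, 175.1, 141.7) = 141.7 kips → net-section rupture.

141.7 kips (net-section rupture governs)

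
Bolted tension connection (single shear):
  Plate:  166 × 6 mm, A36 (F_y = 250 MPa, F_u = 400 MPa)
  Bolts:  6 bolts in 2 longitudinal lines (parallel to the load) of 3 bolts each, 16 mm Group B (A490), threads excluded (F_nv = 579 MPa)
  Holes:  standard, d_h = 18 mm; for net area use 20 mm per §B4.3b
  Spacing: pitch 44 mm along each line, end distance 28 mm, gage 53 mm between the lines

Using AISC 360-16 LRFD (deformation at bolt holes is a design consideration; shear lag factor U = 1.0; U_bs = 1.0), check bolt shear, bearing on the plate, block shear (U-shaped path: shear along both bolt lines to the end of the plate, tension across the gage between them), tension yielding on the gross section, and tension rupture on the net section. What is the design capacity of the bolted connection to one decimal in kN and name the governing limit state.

Bolt shear: A_b = π(16)²/4 = 201.06 mm². φR_n = 0.75 × 579 × 201.06 × 6 × 1 = 523.9 kN.
Bearing (6 mm plate, F_u = 400 MPa): end bolts L_c = 28 − 18/2 = 19, R_n = min(1.2×19×6×400, 2.4×16×6×400) = 54.72 kN/bolt; interior L_c = 44 − 18 = 26, R_n = 74.88 kN/bolt. φR_n = 0.75 × (2×54.72 + 4×74.88) = 306.7 kN.
Block shear: shear path 2×[28+2×44] = 2×116 mm, A_gv = 1392, A_nv = 2×(116 − 2.5×20)×6 = 792 mm²; tension across gage: (53 − 1×20)×6 = 198 mm². R_n = min(0.6×400×792, 0.6×250×1392) + 1.0×400×198 = min(190.08, 208.8) + 79.2 = 269.28 kN. φR_n = 0.75 × 269.28 = 202.0 kN.
Tension yield (gross): A_g = 166×6 = 996 mm². φR_n = 0.90 × 250 × 996 = 224.1 kN.
Tension rupture (net): A_n = (166 − 2×20)×6 = 756 mm² (U = 1.0, A_e = A_n). φR_n = 0.75 × 400 × 756 = 226.8 kN.
Governing: min(523.9, 306.7, 202.0, 224.1, 226.8) = 202.0 kN → block shear.

202.0 kN (block shear governs)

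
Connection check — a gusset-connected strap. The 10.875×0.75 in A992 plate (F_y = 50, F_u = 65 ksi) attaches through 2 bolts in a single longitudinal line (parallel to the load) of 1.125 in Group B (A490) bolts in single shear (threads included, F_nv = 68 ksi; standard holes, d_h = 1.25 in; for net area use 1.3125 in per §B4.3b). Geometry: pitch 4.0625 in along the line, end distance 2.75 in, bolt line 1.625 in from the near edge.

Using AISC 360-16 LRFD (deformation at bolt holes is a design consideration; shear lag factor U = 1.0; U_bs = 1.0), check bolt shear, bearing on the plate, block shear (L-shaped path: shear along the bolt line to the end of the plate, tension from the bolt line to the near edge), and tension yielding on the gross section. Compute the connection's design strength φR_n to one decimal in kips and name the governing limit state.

Bolt shear: A_b = π(1.125)²/4 = 0.99402 in². φR_n = 0.75 × 68 × 0.99402 × 2 × 1 = 101.4 kips.
Bearing (0.75 in plate, F_u = 65 ksi): end bolts L_c = 2.75 − 1.25/2 = 2.125, R_n = min(1.2×2.125×0.75×65, 2.4×1.125×0.75×65) = 124.31 kips/bolt; interior L_c = 4.0625 − 1.25 = 2.8125, R_n = 131.63 kips/bolt. φR_n = 0.75 × (1×124.31 + 1×131.63) = 192.0 kips.
Block shear: shear path 1×[2.75+1×4.0625] = 1×6.8125 in, A_gv = 5.1094, A_nv = 1×(6.8125 − 1.5×1.3125)×0.75 = 3.6328 in²; tension to near edge: (1.625 − 0.5×1.3125)×0.75 = 0.72656 in². R_n = min(0.6×65×3.6328, 0.6×50×5.1094) + 1.0×65×0.72656 = min(141.68, 153.28) + 47.226 = 188.91 kips. φR_n = 0.75 × 188.91 = 141.7 kips.
Tension yield (gross): A_g = 10.875×0.75 = 8.1563 in². φR_n = 0.90 × 50 × 8.1563 = 367.0 kips.
Governing: min(101.4, 192.0, 141.7, 367.0) = 101.4 kips → bolt shear.

101.4 kips (bolt shear governs)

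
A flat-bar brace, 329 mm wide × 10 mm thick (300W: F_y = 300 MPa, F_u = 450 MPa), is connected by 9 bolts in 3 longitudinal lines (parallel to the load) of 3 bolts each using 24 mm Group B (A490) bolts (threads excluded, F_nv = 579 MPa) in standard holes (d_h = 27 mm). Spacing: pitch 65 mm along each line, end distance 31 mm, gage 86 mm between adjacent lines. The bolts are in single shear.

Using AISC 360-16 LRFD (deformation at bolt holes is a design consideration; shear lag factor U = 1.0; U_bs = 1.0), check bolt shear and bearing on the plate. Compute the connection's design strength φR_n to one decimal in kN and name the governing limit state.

Bolt shear: A_b = π(24)²/4 = 452.39 mm². φR_n = 0.75 × 579 × 452.39 × 9 × 1 = 1768.1 kN.
Bearing (10 mm plate, F_u = 450 MPa): end bolts L_c = 31 − 27/2 = 17.5, R_n = min(1.2×17.5×10×450, 2.4×24×10×450) = 94.5 kN/bolt; interior L_c = 65 − 27 = 38, R_n = 205.2 kN/bolt. φR_n = 0.75 × (3×94.5 + 6×205.2) = 1136.0 kN.
Governing: min(1768.1, 1136.0) = 1136.0 kN → bearing.

1136.0 kN (bearing governs)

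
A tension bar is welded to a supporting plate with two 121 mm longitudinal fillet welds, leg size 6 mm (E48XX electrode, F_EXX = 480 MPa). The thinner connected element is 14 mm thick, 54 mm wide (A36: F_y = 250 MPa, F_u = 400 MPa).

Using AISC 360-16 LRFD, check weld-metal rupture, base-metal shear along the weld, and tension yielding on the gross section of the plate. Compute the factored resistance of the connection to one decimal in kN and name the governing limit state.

170.1 kN (gross-section yield governs)

Weld metal: throat = 0.707×6 = 4.242 mm, L = 2×121 = 242 mm. φR_n = 0.75 × 0.6 × 480 × 4.242 × 242 = 221.7 kN.
Base metal shear (14 mm plate): yield φR_n = 1.0×0.6×250×14×242 = 508.2 kN; rupture φR_n = 0.75×0.6×400×14×242 = 609.8 kN; take 508.2 kN (yield).
Tension yield (gross): A_g = 54×14 = 756 mm². φR_n = 0.90 × 250 × 756 = 170.1 kN.
Governing: min(221.7, 508.2, 170.1) = 170.1 kN → gross-section yield.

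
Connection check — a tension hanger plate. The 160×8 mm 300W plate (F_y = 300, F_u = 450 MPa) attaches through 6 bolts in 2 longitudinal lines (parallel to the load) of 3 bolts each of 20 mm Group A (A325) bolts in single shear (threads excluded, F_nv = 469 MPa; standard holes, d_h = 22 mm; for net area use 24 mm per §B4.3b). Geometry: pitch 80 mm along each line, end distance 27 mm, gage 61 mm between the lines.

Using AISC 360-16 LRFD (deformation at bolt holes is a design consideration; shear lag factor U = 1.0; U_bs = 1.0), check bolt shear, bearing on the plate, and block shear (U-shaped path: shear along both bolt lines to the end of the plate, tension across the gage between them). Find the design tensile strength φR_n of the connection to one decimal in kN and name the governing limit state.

503.8 kN (block shear governs)

Bolt shear: A_b = π(20)²/4 = 314.16 mm². φR_n = 0.75 × 469 × 314.16 × 6 × 1 = 663.0 kN.
Bearing (8 mm plate, F_u = 450 MPa): end bolts L_c = 27 − 22/2 = 16, R_n = min(1.2×16×8×450, 2.4×20×8×450) = 69.12 kN/bolt; interior L_c = 80 − 22 = 58, R_n = 172.8 kN/bolt. φR_n = 0.75 × (2×69.12 + 4×172.8) = 622.1 kN.
Block shear: shear path 2×[27+2×80] = 2×187 mm, A_gv = 2992, A_nv = 2×(187 − 2.5×24)×8 = 2032 mm²; tension across gage: (61 − 1×24)×8 = 296 mm². R_n = min(0.6×450×2032, 0.6×300×2992) + 1.0×450×296 = min(548.64, 538.56) + 133.2 = 671.76 kN. φR_n = 0.75 × 671.76 = 503.8 kN.
Governing: min(663.0, 622.1, 503.8) = 503.8 kN → block shear.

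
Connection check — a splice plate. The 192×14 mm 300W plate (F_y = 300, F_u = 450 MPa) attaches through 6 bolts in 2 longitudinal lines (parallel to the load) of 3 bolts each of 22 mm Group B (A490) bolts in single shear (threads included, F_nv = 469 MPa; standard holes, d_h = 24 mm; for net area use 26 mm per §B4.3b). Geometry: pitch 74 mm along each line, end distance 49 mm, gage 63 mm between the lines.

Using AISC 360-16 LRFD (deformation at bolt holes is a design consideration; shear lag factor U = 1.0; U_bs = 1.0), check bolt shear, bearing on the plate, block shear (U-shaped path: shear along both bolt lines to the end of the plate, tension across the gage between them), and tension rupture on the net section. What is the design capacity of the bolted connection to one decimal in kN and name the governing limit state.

Bolt shear: A_b = π(22)²/4 = 380.13 mm². φR_n = 0.75 × 469 × 380.13 × 6 × 1 = 802.3 kN.
Bearing (14 mm plate, F_u = 450 MPa): end bolts L_c = 49 − 24/2 = 37, R_n = min(1.2×37×14×450, 2.4×22×14×450) = 279.72 kN/bolt; interior L_c = 74 − 24 = 50, R_n = 332.64 kN/bolt. φR_n = 0.75 × (2×279.72 + 4×332.64) = 1417.5 kN.
Block shear: shear path 2×[49+2×74] = 2×197 mm, A_gv = 5516, A_nv = 2×(197 − 2.5×26)×14 = 3696 mm²; tension across gage: (63 − 1×26)×14 = 518 mm². R_n = min(0.6×450×3696, 0.6×300×5516) + 1.0×450×518 = min(997.92, 992.88) + 233.1 = 1226 kN. φR_n = 0.75 × 1226 = 919.5 kN.
Tension rupture (net): A_n = (192 − 2×26)×14 = 1960 mm² (U = 1.0, A_e = A_n). φR_n = 0.75 × 450 × 1960 = 661.5 kN.
Governing: min(802.3, 1417.5, 919.5, 661.5) = 661.5 kN → net-section rupture.

661.5 kN (net-section rupture governs)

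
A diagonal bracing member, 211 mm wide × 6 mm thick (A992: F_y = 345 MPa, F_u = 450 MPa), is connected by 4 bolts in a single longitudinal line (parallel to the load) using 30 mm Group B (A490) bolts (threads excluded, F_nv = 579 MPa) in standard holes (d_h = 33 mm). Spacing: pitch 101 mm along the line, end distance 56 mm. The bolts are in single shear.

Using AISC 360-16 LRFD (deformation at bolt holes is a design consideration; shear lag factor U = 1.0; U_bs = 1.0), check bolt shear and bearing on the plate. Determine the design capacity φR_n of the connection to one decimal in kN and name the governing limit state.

Bolt shear: A_b = π(30)²/4 = 706.86 mm². φR_n = 0.75 × 579 × 706.86 × 4 × 1 = 1227.8 kN.
Bearing (6 mm plate, F_u = 450 MPa): end bolts L_c = 56 − 33/2 = 39.5, R_n = min(1.2×39.5×6×450, 2.4×30×6×450) = 127.98 kN/bolt; interior L_c = 101 − 33 = 68, R_n = 194.4 kN/bolt. φR_n = 0.75 × (1×127.98 + 3×194.4) = 533.4 kN.
Governing: min(1227.8, 533.4) = 533.4 kN → bearing.

533.4 kN (bearing governs)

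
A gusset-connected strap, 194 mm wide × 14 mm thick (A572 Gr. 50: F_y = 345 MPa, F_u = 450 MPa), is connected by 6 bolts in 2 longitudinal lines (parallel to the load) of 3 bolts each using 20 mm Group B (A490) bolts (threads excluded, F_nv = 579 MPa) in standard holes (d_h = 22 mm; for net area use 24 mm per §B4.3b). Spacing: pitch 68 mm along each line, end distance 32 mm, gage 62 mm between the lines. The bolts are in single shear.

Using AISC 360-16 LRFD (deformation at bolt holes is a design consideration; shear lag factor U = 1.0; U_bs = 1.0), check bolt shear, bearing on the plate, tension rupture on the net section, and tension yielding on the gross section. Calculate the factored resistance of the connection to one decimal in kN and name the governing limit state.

689.9 kN (net-section rupture governs)

Bolt shear: A_b = π(20)²/4 = 314.16 mm². φR_n = 0.75 × 579 × 314.16 × 6 × 1 = 818.5 kN.
Bearing (14 mm plate, F_u = 450 MPa): end bolts L_c = 32 − 22/2 = 21, R_n = min(1.2×21×14×450, 2.4×20×14×450) = 158.76 kN/bolt; interior L_c = 68 − 22 = 46, R_n = 302.4 kN/bolt. φR_n = 0.75 × (2×158.76 + 4×302.4) = 1145.3 kN.
Tension rupture (net): A_n = (194 − 2×24)×14 = 2044 mm² (U = 1.0, A_e = A_n). φR_n = 0.75 × 450 × 2044 = 689.9 kN.
Tension yield (gross): A_g = 194×14 = 2716 mm². φR_n = 0.90 × 345 × 2716 = 843.3 kN.
Governing: min(818.5, 1145.3, 689.9, 843.3) = 689.9 kN → net-section rupture.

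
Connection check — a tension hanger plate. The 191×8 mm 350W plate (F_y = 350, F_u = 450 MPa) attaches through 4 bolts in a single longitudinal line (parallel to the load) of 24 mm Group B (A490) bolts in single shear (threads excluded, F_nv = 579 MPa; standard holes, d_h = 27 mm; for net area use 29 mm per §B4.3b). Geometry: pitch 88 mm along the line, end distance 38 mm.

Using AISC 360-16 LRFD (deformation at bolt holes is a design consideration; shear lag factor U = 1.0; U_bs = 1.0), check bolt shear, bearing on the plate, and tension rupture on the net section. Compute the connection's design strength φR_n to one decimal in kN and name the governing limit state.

Bolt shear: A_b = π(24)²/4 = 452.39 mm². φR_n = 0.75 × 579 × 452.39 × 4 × 1 = 785.8 kN.
Bearing (8 mm plate, F_u = 450 MPa): end bolts L_c = 38 − 27/2 = 24.5, R_n = min(1.2×24.5×8×450, 2.4×24×8×450) = 105.84 kN/bolt; interior L_c = 88 − 27 = 61, R_n = 207.36 kN/bolt. φR_n = 0.75 × (1×105.84 + 3×207.36) = 545.9 kN.
Tension rupture (net): A_n = (191 − 1×29)×8 = 1296 mm² (U = 1.0, A_e = A_n). φR_n = 0.75 × 450 × 1296 = 437.4 kN.
Governing: min(785.8, 545.9, 437.4) = 437.4 kN → net-section rupture.

437.4 kN (net-section rupture governs)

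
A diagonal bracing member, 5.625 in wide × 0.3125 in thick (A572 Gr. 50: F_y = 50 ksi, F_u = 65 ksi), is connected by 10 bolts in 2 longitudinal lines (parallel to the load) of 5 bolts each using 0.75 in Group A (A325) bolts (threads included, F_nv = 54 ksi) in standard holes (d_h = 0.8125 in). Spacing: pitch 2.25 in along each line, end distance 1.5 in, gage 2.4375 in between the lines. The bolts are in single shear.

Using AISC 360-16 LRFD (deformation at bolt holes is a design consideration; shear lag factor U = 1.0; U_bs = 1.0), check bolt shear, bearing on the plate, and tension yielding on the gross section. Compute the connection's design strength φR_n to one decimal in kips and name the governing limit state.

Bolt shear: A_b = π(0.75)²/4 = 0.44179 in². φR_n = 0.75 × 54 × 0.44179 × 10 × 1 = 178.9 kips.
Bearing (0.3125 in plate, F_u = 65 ksi): end bolts L_c = 1.5 − 0.8125/2 = 1.09375, R_n = min(1.2×1.09375×0.3125×65, 2.4×0.75×0.3125×65) = 26.66 kips/bolt; interior L_c = 2.25 − 0.8125 = 1.4375, R_n = 35.039 kips/bolt. φR_n = 0.75 × (2×26.66 + 8×35.039) = 250.2 kips.
Tension yield (gross): A_g = 5.625×0.3125 = 1.7578 in². φR_n = 0.90 × 50 × 1.7578 = 79.1 kips.
Governing: min(178.9, 250.2, 79.1) = 79.1 kips → gross-section yield.

79.1 kips (gross-section yield governs)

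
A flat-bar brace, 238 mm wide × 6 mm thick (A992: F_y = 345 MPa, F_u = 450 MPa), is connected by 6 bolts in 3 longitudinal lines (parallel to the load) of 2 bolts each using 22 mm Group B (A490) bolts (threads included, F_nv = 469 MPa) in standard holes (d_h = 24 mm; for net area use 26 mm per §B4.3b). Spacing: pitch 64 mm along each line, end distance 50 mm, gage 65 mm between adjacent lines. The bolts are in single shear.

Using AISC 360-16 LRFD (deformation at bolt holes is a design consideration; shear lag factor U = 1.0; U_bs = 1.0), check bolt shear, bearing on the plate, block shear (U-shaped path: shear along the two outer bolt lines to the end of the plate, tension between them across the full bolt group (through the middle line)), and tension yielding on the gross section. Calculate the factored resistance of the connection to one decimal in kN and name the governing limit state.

340.2 kN (block shear governs)

Bolt shear: A_b = π(22)²/4 = 380.13 mm². φR_n = 0.75 × 469 × 380.13 × 6 × 1 = 802.3 kN.
Bearing (6 mm plate, F_u = 450 MPa): end bolts L_c = 50 − 24/2 = 38, R_n = min(1.2×38×6×450, 2.4×22×6×450) = 123.12 kN/bolt; interior L_c = 64 − 24 = 40, R_n = 129.6 kN/bolt. φR_n = 0.75 × (3×123.12 + 3×129.6) = 568.6 kN.
Block shear: shear path 2×[50+1×64] = 2×114 mm, A_gv = 1368, A_nv = 2×(114 − 1.5×26)×6 = 900 mm²; tension across gage: (130 − 2×26)×6 = 468 mm². R_n = min(0.6×450×900, 0.6×345×1368) + 1.0×450×468 = min(243, 283.18) + 210.6 = 453.6 kN. φR_n = 0.75 × 453.6 = 340.2 kN.
Tension yield (gross): A_g = 238×6 = 1428 mm². φR_n = 0.90 × 345 × 1428 = 443.4 kN.
Governing: min(802.3, 568.6, 340.2, 443.4) = 340.2 kN → block shear.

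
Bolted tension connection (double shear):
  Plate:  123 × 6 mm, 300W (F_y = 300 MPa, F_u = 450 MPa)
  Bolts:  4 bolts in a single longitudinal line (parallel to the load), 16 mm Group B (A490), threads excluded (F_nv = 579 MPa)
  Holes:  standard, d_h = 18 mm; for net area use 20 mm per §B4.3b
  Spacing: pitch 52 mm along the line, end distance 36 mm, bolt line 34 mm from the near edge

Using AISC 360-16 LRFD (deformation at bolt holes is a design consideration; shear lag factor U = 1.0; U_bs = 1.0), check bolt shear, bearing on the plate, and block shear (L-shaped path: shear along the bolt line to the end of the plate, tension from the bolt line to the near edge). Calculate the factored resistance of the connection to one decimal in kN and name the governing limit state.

Bolt shear: A_b = π(16)²/4 = 201.06 mm². φR_n = 0.75 × 579 × 201.06 × 4 × 2 = 698.5 kN.
Bearing (6 mm plate, F_u = 450 MPa): end bolts L_c = 36 − 18/2 = 27, R_n = min(1.2×27×6×450, 2.4×16×6×450) = 87.48 kN/bolt; interior L_c = 52 − 18 = 34, R_n = 103.68 kN/bolt. φR_n = 0.75 × (1×87.48 + 3×103.68) = 298.9 kN.
Block shear: shear path 1×[36+3×52] = 1×192 mm, A_gv = 1152, A_nv = 1×(192 − 3.5×20)×6 = 732 mm²; tension to near edge: (34 − 0.5×20)×6 = 144 mm². R_n = min(0.6×450×732, 0.6×300×1152) + 1.0×450×144 = min(197.64, 207.36) + 64.8 = 262.44 kN. φR_n = 0.75 × 262.44 = 196.8 kN.
Governing: min(698.5, 298.9, 196.8) = 196.8 kN → block shear.

196.8 kN (block shear governs)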